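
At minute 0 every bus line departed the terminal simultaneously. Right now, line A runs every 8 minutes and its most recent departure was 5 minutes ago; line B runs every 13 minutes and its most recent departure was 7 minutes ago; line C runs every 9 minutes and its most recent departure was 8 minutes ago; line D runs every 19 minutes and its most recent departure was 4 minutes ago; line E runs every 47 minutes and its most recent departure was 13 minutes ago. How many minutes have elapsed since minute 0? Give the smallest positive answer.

Combine the congruences pairwise.
From t ≡ 5 (mod 8) write t = 5 + 8s. Substituting into t ≡ 7 (mod 13) gives 8s ≡ 2 (mod 13), and since 8⁻¹ ≡ 5 (mod 13), s ≡ 10. Hence t ≡ 5 + 8·10 = 85 (mod 104).
From t ≡ 85 (mod 104) write t = 85 + 104s. Substituting into t ≡ 8 (mod 9) gives 104s ≡ 4 (mod 9), and since 5⁻¹ ≡ 2 (mod 9), s ≡ 8. Hence t ≡ 85 + 104·8 = 917 (mod 936).
From t ≡ 917 (mod 936) write t = 917 + 936s. Substituting into t ≡ 4 (mod 19) gives 936s ≡ 18 (mod 19), and since 5⁻¹ ≡ 4 (mod 19), s ≡ 15. Hence t ≡ 917 + 936·15 = 14957 (mod 17784).
From t ≡ 14957 (mod 17784) write t = 14957 + 17784s. Substituting into t ≡ 13 (mod 47) gives 17784s ≡ 2 (mod 47), and since 18⁻¹ ≡ 34 (mod 47), s ≡ 21. Hence t ≡ 14957 + 17784·21 = 388421 (mod 835848).

388421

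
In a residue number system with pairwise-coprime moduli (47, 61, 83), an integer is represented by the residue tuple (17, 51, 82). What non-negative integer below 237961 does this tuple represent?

Combine the congruences pairwise.
From x ≡ 17 (mod 47) write x = 17 + 47t. Substituting into x ≡ 51 (mod 61) gives 47t ≡ 34 (mod 61), and since 47⁻¹ ≡ 13 (mod 61), t ≡ 15. Hence x ≡ 17 + 47·15 = 722 (mod 2867).
From x ≡ 722 (mod 2867) write x = 722 + 2867t. Substituting into x ≡ 82 (mod 83) gives 2867t ≡ 24 (mod 83), and since 45⁻¹ ≡ 24 (mod 83), t ≡ 78. Hence x ≡ 722 + 2867·78 = 224348 (mod 237961).

224348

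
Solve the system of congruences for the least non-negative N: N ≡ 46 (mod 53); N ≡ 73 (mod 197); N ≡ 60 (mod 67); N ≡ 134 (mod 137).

43428723

Combine the congruences pairwise.
From N ≡ 46 (mod 53) write N = 46 + 53t. Substituting into N ≡ 73 (mod 197) gives 53t ≡ 27 (mod 197), and since 53⁻¹ ≡ 171 (mod 197), t ≡ 86. Hence N ≡ 46 + 53·86 = 4604 (mod 10441).
From N ≡ 4604 (mod 10441) write N = 4604 + 10441t. Substituting into N ≡ 60 (mod 67) gives 10441t ≡ 12 (mod 67), and since 56⁻¹ ≡ 6 (mod 67), t ≡ 5. Hence N ≡ 4604 + 10441·5 = 56809 (mod 699547).
From N ≡ 56809 (mod 699547) write N = 56809 + 699547t. Substituting into N ≡ 134 (mod 137) gives 699547t ≡ 43 (mod 137), and since 25⁻¹ ≡ 11 (mod 137), t ≡ 62. Hence N ≡ 56809 + 699547·62 = 43428723 (mod 95837939).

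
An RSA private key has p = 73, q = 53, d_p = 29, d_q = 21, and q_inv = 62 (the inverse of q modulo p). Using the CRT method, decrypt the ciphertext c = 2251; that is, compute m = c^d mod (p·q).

m₁ = c^(d_p) mod p: c ≡ 61 (mod 73), and 61^29 mod 73 = 54.
m₂ = c^(d_q) mod q: c ≡ 25 (mod 53), and 25^21 mod 53 = 40.
h = q_inv·(m₁ − m₂) mod p = 62·(54 − 40) mod 73 = 65.
m = m₂ + h·q = 40 + 65·53 = 3485.

3485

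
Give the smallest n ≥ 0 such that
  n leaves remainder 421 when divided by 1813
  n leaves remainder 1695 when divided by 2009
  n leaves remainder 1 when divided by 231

gcd(1813, 2009) = 49 and 49 | (1695 − 421), so the pair is consistent; merging gives n ≡ 25803 (mod 74333), where 74333 = lcm(1813, 2009).
gcd(74333, 231) = 7 and 7 | (1 − 25803), so the pair is consistent; merging gives n ≡ 620467 (mod 2452989), where 2452989 = lcm(74333, 231).
The solution is unique modulo lcm(1813, 2009, 231) = 2452989.

620467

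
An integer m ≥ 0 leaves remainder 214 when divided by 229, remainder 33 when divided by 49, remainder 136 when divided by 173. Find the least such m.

The moduli are pairwise coprime; N = 229·49·173 = 1941233.
N/229 = 8477; 8477 ≡ 4 (mod 229); 4·172 ≡ 1, so inverse 172.
N/49 = 39617; 39617 ≡ 25 (mod 49); 25·2 ≡ 1, so inverse 2.
N/173 = 11221; 11221 ≡ 149 (mod 173); 149·36 ≡ 1, so inverse 36.
m ≡ 214·8477·172 + 33·39617·2 + 136·11221·36 = 369574154.
369574154 mod 1941233 = 739884.

739884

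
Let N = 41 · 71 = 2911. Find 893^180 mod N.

Mod 41: 893 ≡ 32; by Fermat, exponent reduces to 180 mod 40 = 20; 32^20 ≡ 1 (mod 41).
Mod 71: 893 ≡ 41; by Fermat, exponent reduces to 180 mod 70 = 40; 41^40 ≡ 37 (mod 71).
Combine by CRT: x ≡ 1 (mod 41), x ≡ 37 (mod 71) ⇒ x ≡ 534 (mod 2911).

534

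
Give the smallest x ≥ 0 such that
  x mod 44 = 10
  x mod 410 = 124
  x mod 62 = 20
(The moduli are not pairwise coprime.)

61214

gcd(44, 410) = 2 and 2 | (124 − 10), so the pair is consistent; merging gives x ≡ 7094 (mod 9020), where 9020 = lcm(44, 410).
gcd(9020, 62) = 2 and 2 | (20 − 7094), so the pair is consistent; merging gives x ≡ 61214 (mod 279620), where 279620 = lcm(9020, 62).
The solution is unique modulo lcm(44, 410, 62) = 279620.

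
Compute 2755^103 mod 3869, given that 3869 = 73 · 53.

3656

Mod 73: 2755 ≡ 54; by Fermat, exponent reduces to 103 mod 72 = 31; 54^31 ≡ 6 (mod 73).
Mod 53: 2755 ≡ 52; by Fermat, exponent reduces to 103 mod 52 = 51; 52^51 ≡ 52 (mod 53).
Combine by CRT: x ≡ 6 (mod 73), x ≡ 52 (mod 53) ⇒ x ≡ 3656 (mod 3869).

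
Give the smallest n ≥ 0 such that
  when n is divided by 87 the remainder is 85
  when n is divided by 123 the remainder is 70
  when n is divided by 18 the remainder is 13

Combine the congruences pairwise.
gcd(87, 123) = 3 and 3 | (70 − 85), so the pair is consistent; merging gives n ≡ 3391 (mod 3567), where 3567 = lcm(87, 123).
gcd(3567, 18) = 3 and 3 | (13 − 3391), so the pair is consistent; merging gives n ≡ 10525 (mod 21402), where 21402 = lcm(3567, 18).
The solution is unique modulo lcm(87, 123, 18) = 21402.

10525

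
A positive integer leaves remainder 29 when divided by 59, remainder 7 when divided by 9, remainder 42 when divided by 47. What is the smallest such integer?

19735

The moduli are pairwise coprime; M = 59·9·47 = 24957.
M/59 = 423; 423 ≡ 10 (mod 59); 10·6 ≡ 1, so inverse 6.
M/9 = 2773; 2773 ≡ 1 (mod 9), inverse 1.
M/47 = 531; 531 ≡ 14 (mod 47); 14·37 ≡ 1, so inverse 37.
N ≡ 29·423·6 + 7·2773·1 + 42·531·37 = 918187.
918187 mod 24957 = 19735.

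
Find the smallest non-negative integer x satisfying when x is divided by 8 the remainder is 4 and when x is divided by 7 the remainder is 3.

52

From x ≡ 4 (mod 8) write x = 4 + 8t. Substituting into x ≡ 3 (mod 7) gives 8t ≡ 6 (mod 7), and since 1⁻¹ ≡ 1 (mod 7), t ≡ 6. Hence x ≡ 4 + 8·6 = 52 (mod 56).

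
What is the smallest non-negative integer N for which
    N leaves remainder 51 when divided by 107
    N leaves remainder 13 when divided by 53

1656

Combine the congruences pairwise.
From N ≡ 51 (mod 107) write N = 51 + 107t. Substituting into N ≡ 13 (mod 53) gives 107t ≡ 15 (mod 53), and since 1⁻¹ ≡ 1 (mod 53), t ≡ 15. Hence N ≡ 51 + 107·15 = 1656 (mod 5671).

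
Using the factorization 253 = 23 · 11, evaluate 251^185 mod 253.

Mod 23: 251 ≡ 21; by Fermat, exponent reduces to 185 mod 22 = 9; 21^9 ≡ 17 (mod 23).
Mod 11: 251 ≡ 9; by Fermat, exponent reduces to 185 mod 10 = 5; 9^5 ≡ 1 (mod 11).
Combine by CRT: x ≡ 17 (mod 23), x ≡ 1 (mod 11) ⇒ x ≡ 155 (mod 253).

155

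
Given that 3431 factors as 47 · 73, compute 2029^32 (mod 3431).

Mod 47: 2029 ≡ 8; 8^32 ≡ 16 (mod 47).
Mod 73: 2029 ≡ 58; 58^32 ≡ 2 (mod 73).
Combine by CRT: x ≡ 16 (mod 47), x ≡ 2 (mod 73) ⇒ x ≡ 1097 (mod 3431).

1097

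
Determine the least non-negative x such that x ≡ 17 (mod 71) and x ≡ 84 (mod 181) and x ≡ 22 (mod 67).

Combine the congruences pairwise.
From x ≡ 17 (mod 71) write x = 17 + 71t. Substituting into x ≡ 84 (mod 181) gives 71t ≡ 67 (mod 181), and since 71⁻¹ ≡ 51 (mod 181), t ≡ 159. Hence x ≡ 17 + 71·159 = 11306 (mod 12851).
From x ≡ 11306 (mod 12851) write x = 11306 + 12851t. Substituting into x ≡ 22 (mod 67) gives 12851t ≡ 39 (mod 67), and since 54⁻¹ ≡ 36 (mod 67), t ≡ 64. Hence x ≡ 11306 + 12851·64 = 833770 (mod 861017).

833770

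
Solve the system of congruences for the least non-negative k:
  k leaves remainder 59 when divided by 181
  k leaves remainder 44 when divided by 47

5308

Combine the congruences pairwise.
From k ≡ 59 (mod 181) write k = 59 + 181t. Substituting into k ≡ 44 (mod 47) gives 181t ≡ 32 (mod 47), and since 40⁻¹ ≡ 20 (mod 47), t ≡ 29. Hence k ≡ 59 + 181·29 = 5308 (mod 8507).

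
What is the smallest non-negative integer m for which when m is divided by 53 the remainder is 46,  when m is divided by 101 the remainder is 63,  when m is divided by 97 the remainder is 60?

From m ≡ 46 (mod 53) write m = 46 + 53t. Substituting into m ≡ 63 (mod 101) gives 53t ≡ 17 (mod 101), and since 53⁻¹ ≡ 61 (mod 101), t ≡ 27. Hence m ≡ 46 + 53·27 = 1477 (mod 5353).
From m ≡ 1477 (mod 5353) write m = 1477 + 5353t. Substituting into m ≡ 60 (mod 97) gives 5353t ≡ 38 (mod 97), and since 18⁻¹ ≡ 27 (mod 97), t ≡ 56. Hence m ≡ 1477 + 5353·56 = 301245 (mod 519241).

301245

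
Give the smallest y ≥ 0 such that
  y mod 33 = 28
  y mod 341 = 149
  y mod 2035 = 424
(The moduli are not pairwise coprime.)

177469

Combine the congruences pairwise.
gcd(33, 341) = 11 and 11 | (149 − 28), so the pair is consistent; merging gives y ≡ 490 (mod 1023), where 1023 = lcm(33, 341).
gcd(1023, 2035) = 11 and 11 | (424 − 490), so the pair is consistent; merging gives y ≡ 177469 (mod 189255), where 189255 = lcm(1023, 2035).
The solution is unique modulo lcm(33, 341, 2035) = 189255.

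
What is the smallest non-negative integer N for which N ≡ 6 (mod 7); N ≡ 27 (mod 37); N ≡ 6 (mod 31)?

The moduli are pairwise coprime; M = 7·37·31 = 8029.
M/7 = 1147; 1147 ≡ 6 (mod 7); 6·6 ≡ 1, so inverse 6.
M/37 = 217; 217 ≡ 32 (mod 37); 32·22 ≡ 1, so inverse 22.
M/31 = 259; 259 ≡ 11 (mod 31); 11·17 ≡ 1, so inverse 17.
N ≡ 6·1147·6 + 27·217·22 + 6·259·17 = 196608.
196608 mod 8029 = 3912.

3912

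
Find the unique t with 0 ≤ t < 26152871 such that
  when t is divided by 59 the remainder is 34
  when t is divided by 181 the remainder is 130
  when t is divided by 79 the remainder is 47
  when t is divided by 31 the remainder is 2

The moduli are pairwise coprime; N = 59·181·79·31 = 26152871.
N/59 = 443269; 443269 ≡ 2 (mod 59); 2·30 ≡ 1, so inverse 30.
N/181 = 144491; 144491 ≡ 53 (mod 181); 53·41 ≡ 1, so inverse 41.
N/79 = 331049; 331049 ≡ 39 (mod 79); 39·77 ≡ 1, so inverse 77.
N/31 = 843641; 843641 ≡ 7 (mod 31); 7·9 ≡ 1, so inverse 9.
t ≡ 34·443269·30 + 130·144491·41 + 47·331049·77 + 2·843641·9 = 2435523279.
2435523279 mod 26152871 = 3306276.

3306276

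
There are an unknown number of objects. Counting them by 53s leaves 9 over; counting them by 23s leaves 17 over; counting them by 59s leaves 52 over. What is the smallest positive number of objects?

The moduli are pairwise coprime; M = 53·23·59 = 71921.
M/53 = 1357; 1357 ≡ 32 (mod 53); 32·5 ≡ 1, so inverse 5.
M/23 = 3127; 3127 ≡ 22 (mod 23); 22·22 ≡ 1, so inverse 22.
M/59 = 1219; 1219 ≡ 39 (mod 59); 39·56 ≡ 1, so inverse 56.
N ≡ 9·1357·5 + 17·3127·22 + 52·1219·56 = 4780291.
4780291 mod 71921 = 33505.

33505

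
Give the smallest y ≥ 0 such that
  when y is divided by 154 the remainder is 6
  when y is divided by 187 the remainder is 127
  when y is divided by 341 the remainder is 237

26494

gcd(154, 187) = 11 and 11 | (127 − 6), so the pair is consistent; merging gives y ≡ 314 (mod 2618), where 2618 = lcm(154, 187).
gcd(2618, 341) = 11 and 11 | (237 − 314), so the pair is consistent; merging gives y ≡ 26494 (mod 81158), where 81158 = lcm(2618, 341).
The solution is unique modulo lcm(154, 187, 341) = 81158.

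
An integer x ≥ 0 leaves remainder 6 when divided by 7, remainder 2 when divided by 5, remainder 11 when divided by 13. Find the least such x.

167

The moduli are pairwise coprime; N = 7·5·13 = 455.
N/7 = 65; 65 ≡ 2 (mod 7); 2·4 ≡ 1, so inverse 4.
N/5 = 91; 91 ≡ 1 (mod 5), inverse 1.
N/13 = 35; 35 ≡ 9 (mod 13); 9·3 ≡ 1, so inverse 3.
x ≡ 6·65·4 + 2·91·1 + 11·35·3 = 2897.
2897 mod 455 = 167.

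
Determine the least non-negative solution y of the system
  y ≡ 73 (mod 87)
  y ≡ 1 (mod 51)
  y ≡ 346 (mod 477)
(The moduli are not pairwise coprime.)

87160

gcd(87, 51) = 3 and 3 | (1 − 73), so the pair is consistent; merging gives y ≡ 1378 (mod 1479), where 1479 = lcm(87, 51).
gcd(1479, 477) = 3 and 3 | (346 − 1378), so the pair is consistent; merging gives y ≡ 87160 (mod 235161), where 235161 = lcm(1479, 477).
The solution is unique modulo lcm(87, 51, 477) = 235161.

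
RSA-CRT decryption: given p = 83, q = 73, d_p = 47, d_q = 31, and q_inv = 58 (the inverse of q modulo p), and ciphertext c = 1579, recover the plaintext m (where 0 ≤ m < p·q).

2509

m₁ = c^(d_p) mod p: c ≡ 2 (mod 83), and 2^47 mod 83 = 19.
m₂ = c^(d_q) mod q: c ≡ 46 (mod 73), and 46^31 mod 73 = 27.
h = q_inv·(m₁ − m₂) mod p = 58·(19 − 27) mod 83 = 34.
m = m₂ + h·q = 27 + 34·73 = 2509.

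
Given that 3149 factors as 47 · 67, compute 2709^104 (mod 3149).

1042

Mod 47: 2709 ≡ 30; by Fermat, exponent reduces to 104 mod 46 = 12; 30^12 ≡ 8 (mod 47).
Mod 67: 2709 ≡ 29; by Fermat, exponent reduces to 104 mod 66 = 38; 29^38 ≡ 37 (mod 67).
Combine by CRT: x ≡ 8 (mod 47), x ≡ 37 (mod 67) ⇒ x ≡ 1042 (mod 3149).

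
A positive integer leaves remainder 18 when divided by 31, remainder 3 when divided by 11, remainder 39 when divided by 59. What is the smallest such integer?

15084

The moduli are pairwise coprime; N = 31·11·59 = 20119.
N/31 = 649; 649 ≡ 29 (mod 31); 29·15 ≡ 1, so inverse 15.
N/11 = 1829; 1829 ≡ 3 (mod 11); 3·4 ≡ 1, so inverse 4.
N/59 = 341; 341 ≡ 46 (mod 59); 46·9 ≡ 1, so inverse 9.
x ≡ 18·649·15 + 3·1829·4 + 39·341·9 = 316869.
316869 mod 20119 = 15084.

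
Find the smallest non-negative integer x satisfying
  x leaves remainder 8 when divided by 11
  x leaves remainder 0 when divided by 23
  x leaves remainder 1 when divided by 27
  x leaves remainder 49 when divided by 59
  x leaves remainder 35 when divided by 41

2761426

Combine the congruences pairwise.
From x ≡ 8 (mod 11) write x = 8 + 11t. Substituting into x ≡ 0 (mod 23) gives 11t ≡ 15 (mod 23), and since 11⁻¹ ≡ 21 (mod 23), t ≡ 16. Hence x ≡ 8 + 11·16 = 184 (mod 253).
From x ≡ 184 (mod 253) write x = 184 + 253t. Substituting into x ≡ 1 (mod 27) gives 253t ≡ 6 (mod 27), and since 10⁻¹ ≡ 19 (mod 27), t ≡ 6. Hence x ≡ 184 + 253·6 = 1702 (mod 6831).
From x ≡ 1702 (mod 6831) write x = 1702 + 6831t. Substituting into x ≡ 49 (mod 59) gives 6831t ≡ 58 (mod 59), and since 46⁻¹ ≡ 9 (mod 59), t ≡ 50. Hence x ≡ 1702 + 6831·50 = 343252 (mod 403029).
From x ≡ 343252 (mod 403029) write x = 343252 + 403029t. Substituting into x ≡ 35 (mod 41) gives 403029t ≡ 35 (mod 41), and since 40⁻¹ ≡ 40 (mod 41), t ≡ 6. Hence x ≡ 343252 + 403029·6 = 2761426 (mod 16524189).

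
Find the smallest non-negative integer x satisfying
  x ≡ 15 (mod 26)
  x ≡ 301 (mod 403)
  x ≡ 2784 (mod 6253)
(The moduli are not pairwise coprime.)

gcd(26, 403) = 13 and 13 | (301 − 15), so the pair is consistent; merging gives x ≡ 301 (mod 806), where 806 = lcm(26, 403).
gcd(806, 6253) = 13 and 13 | (2784 − 301), so the pair is consistent; merging gives x ≡ 134097 (mod 387686), where 387686 = lcm(806, 6253).
The solution is unique modulo lcm(26, 403, 6253) = 387686.

134097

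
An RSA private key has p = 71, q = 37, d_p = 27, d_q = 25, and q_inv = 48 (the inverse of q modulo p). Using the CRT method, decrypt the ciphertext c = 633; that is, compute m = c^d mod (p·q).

m₁ = c^(d_p) mod p: c ≡ 65 (mod 71), and 65^27 mod 71 = 55.
m₂ = c^(d_q) mod q: c ≡ 4 (mod 37), and 4^25 mod 37 = 30.
h = q_inv·(m₁ − m₂) mod p = 48·(55 − 30) mod 71 = 64.
m = m₂ + h·q = 30 + 64·37 = 2398.

2398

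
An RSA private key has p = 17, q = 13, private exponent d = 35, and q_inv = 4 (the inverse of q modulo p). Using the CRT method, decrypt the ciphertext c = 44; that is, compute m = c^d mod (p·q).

d_p = d mod (p−1) = 35 mod 16 = 3; d_q = d mod (q−1) = 11.
m₁ = c^(d_p) mod p: c ≡ 10 (mod 17), and 10^3 mod 17 = 14.
m₂ = c^(d_q) mod q: c ≡ 5 (mod 13), and 5^11 mod 13 = 8.
h = q_inv·(m₁ − m₂) mod p = 4·(14 − 8) mod 17 = 7.
m = m₂ + h·q = 8 + 7·13 = 99.

99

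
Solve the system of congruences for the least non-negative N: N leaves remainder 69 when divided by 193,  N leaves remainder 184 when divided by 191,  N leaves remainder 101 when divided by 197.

7070431

The moduli are pairwise coprime; M = 193·191·197 = 7262011.
M/193 = 37627; 37627 ≡ 185 (mod 193); 185·24 ≡ 1, so inverse 24.
M/191 = 38021; 38021 ≡ 12 (mod 191); 12·16 ≡ 1, so inverse 16.
M/197 = 36863; 36863 ≡ 24 (mod 197); 24·156 ≡ 1, so inverse 156.
N ≡ 69·37627·24 + 184·38021·16 + 101·36863·156 = 755057564.
755057564 mod 7262011 = 7070431.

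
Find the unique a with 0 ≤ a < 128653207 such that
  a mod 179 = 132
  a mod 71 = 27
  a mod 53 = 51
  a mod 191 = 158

The moduli are pairwise coprime; N = 179·71·53·191 = 128653207.
N/179 = 718733; 718733 ≡ 48 (mod 179); 48·138 ≡ 1, so inverse 138.
N/71 = 1812017; 1812017 ≡ 26 (mod 71); 26·41 ≡ 1, so inverse 41.
N/53 = 2427419; 2427419 ≡ 19 (mod 53); 19·14 ≡ 1, so inverse 14.
N/191 = 673577; 673577 ≡ 111 (mod 191); 111·74 ≡ 1, so inverse 74.
a ≡ 132·718733·138 + 27·1812017·41 + 51·2427419·14 + 158·673577·74 = 24706982597.
24706982597 mod 128653207 = 5566853.

5566853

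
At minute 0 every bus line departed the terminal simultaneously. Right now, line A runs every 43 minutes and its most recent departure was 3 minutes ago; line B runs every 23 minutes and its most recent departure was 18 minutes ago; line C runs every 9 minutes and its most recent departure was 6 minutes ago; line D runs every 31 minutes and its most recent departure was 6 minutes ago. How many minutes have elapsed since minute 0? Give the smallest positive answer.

193632

The moduli are pairwise coprime; N = 43·23·9·31 = 275931.
N/43 = 6417; 6417 ≡ 10 (mod 43); 10·13 ≡ 1, so inverse 13.
N/23 = 11997; 11997 ≡ 14 (mod 23); 14·5 ≡ 1, so inverse 5.
N/9 = 30659; 30659 ≡ 5 (mod 9); 5·2 ≡ 1, so inverse 2.
N/31 = 8901; 8901 ≡ 4 (mod 31); 4·8 ≡ 1, so inverse 8.
t ≡ 3·6417·13 + 18·11997·5 + 6·30659·2 + 6·8901·8 = 2125149.
2125149 mod 275931 = 193632.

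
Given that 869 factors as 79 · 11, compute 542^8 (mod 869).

676

Mod 79: 542 ≡ 68; 68^8 ≡ 44 (mod 79).
Mod 11: 542 ≡ 3; 3^8 ≡ 5 (mod 11).
Combine by CRT: x ≡ 44 (mod 79), x ≡ 5 (mod 11) ⇒ x ≡ 676 (mod 869).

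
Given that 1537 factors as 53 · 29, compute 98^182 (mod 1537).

Mod 53: 98 ≡ 45; by Fermat, exponent reduces to 182 mod 52 = 26; 45^26 ≡ 52 (mod 53).
Mod 29: 98 ≡ 11; by Fermat, exponent reduces to 182 mod 28 = 14; 11^14 ≡ 28 (mod 29).
Combine by CRT: x ≡ 52 (mod 53), x ≡ 28 (mod 29) ⇒ x ≡ 1536 (mod 1537).

1536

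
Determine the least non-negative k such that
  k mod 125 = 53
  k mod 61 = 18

3678

From k ≡ 53 (mod 125) write k = 53 + 125t. Substituting into k ≡ 18 (mod 61) gives 125t ≡ 26 (mod 61), and since 3⁻¹ ≡ 41 (mod 61), t ≡ 29. Hence k ≡ 53 + 125·29 = 3678 (mod 7625).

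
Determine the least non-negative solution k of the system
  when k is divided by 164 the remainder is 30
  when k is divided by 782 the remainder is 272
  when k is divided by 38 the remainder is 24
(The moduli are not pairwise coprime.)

gcd(164, 782) = 2 and 2 | (272 − 30), so the pair is consistent; merging gives k ≡ 12002 (mod 64124), where 64124 = lcm(164, 782).
gcd(64124, 38) = 2 and 2 | (24 − 12002), so the pair is consistent; merging gives k ≡ 524994 (mod 1218356), where 1218356 = lcm(64124, 38).
The solution is unique modulo lcm(164, 782, 38) = 1218356.

524994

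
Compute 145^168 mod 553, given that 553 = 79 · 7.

302

Mod 79: 145 ≡ 66; by Fermat, exponent reduces to 168 mod 78 = 12; 66^12 ≡ 65 (mod 79).
Mod 7: 145 ≡ 5; since 6 | 168, by Fermat 5^168 ≡ 1 (mod 7).
Combine by CRT: x ≡ 65 (mod 79), x ≡ 1 (mod 7) ⇒ x ≡ 302 (mod 553).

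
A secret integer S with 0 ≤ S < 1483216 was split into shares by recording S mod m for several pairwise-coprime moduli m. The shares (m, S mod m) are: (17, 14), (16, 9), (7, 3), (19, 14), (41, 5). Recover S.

95945

From S ≡ 14 (mod 17) write S = 14 + 17t. Substituting into S ≡ 9 (mod 16) gives 17t ≡ 11 (mod 16), and since 1⁻¹ ≡ 1 (mod 16), t ≡ 11. Hence S ≡ 14 + 17·11 = 201 (mod 272).
From S ≡ 201 (mod 272) write S = 201 + 272t. Substituting into S ≡ 3 (mod 7) gives 272t ≡ 5 (mod 7), and since 6⁻¹ ≡ 6 (mod 7), t ≡ 2. Hence S ≡ 201 + 272·2 = 745 (mod 1904).
From S ≡ 745 (mod 1904) write S = 745 + 1904t. Substituting into S ≡ 14 (mod 19) gives 1904t ≡ 10 (mod 19), and since 4⁻¹ ≡ 5 (mod 19), t ≡ 12. Hence S ≡ 745 + 1904·12 = 23593 (mod 36176).
From S ≡ 23593 (mod 36176) write S = 23593 + 36176t. Substituting into S ≡ 5 (mod 41) gives 36176t ≡ 28 (mod 41), and since 14⁻¹ ≡ 3 (mod 41), t ≡ 2. Hence S ≡ 23593 + 36176·2 = 95945 (mod 1483216).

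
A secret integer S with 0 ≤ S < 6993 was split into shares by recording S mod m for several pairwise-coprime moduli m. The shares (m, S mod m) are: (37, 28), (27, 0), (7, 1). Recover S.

4320

The moduli are pairwise coprime; N = 37·27·7 = 6993.
N/37 = 189; 189 ≡ 4 (mod 37); 4·28 ≡ 1, so inverse 28.
N/27 = 259; 259 ≡ 16 (mod 27); 16·22 ≡ 1, so inverse 22.
N/7 = 999; 999 ≡ 5 (mod 7); 5·3 ≡ 1, so inverse 3.
S ≡ 28·189·28 + 0·259·22 + 1·999·3 = 151173.
151173 mod 6993 = 4320.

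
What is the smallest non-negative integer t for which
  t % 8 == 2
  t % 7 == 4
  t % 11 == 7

18

From t ≡ 2 (mod 8) write t = 2 + 8s. Substituting into t ≡ 4 (mod 7) gives 8s ≡ 2 (mod 7), and since 1⁻¹ ≡ 1 (mod 7), s ≡ 2. Hence t ≡ 2 + 8·2 = 18 (mod 56).
From t ≡ 18 (mod 56) write t = 18 + 56s. Substituting into t ≡ 7 (mod 11) gives 56s ≡ 0 (mod 11), and since 1⁻¹ ≡ 1 (mod 11), s ≡ 0. Hence t ≡ 18 + 56·0 = 18 (mod 616).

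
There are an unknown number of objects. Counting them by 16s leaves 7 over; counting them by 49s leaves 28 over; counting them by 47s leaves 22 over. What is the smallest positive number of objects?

From N ≡ 7 (mod 16) write N = 7 + 16t. Substituting into N ≡ 28 (mod 49) gives 16t ≡ 21 (mod 49), and since 16⁻¹ ≡ 46 (mod 49), t ≡ 35. Hence N ≡ 7 + 16·35 = 567 (mod 784).
From N ≡ 567 (mod 784) write N = 567 + 784t. Substituting into N ≡ 22 (mod 47) gives 784t ≡ 19 (mod 47), and since 32⁻¹ ≡ 25 (mod 47), t ≡ 5. Hence N ≡ 567 + 784·5 = 4487 (mod 36848).

4487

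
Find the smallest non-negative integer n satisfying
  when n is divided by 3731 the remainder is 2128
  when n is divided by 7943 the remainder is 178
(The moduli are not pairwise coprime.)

1819125

Combine the congruences pairwise.
gcd(3731, 7943) = 13 and 13 | (178 − 2128), so the pair is consistent; merging gives n ≡ 1819125 (mod 2279641), where 2279641 = lcm(3731, 7943).
The solution is unique modulo lcm(3731, 7943) = 2279641.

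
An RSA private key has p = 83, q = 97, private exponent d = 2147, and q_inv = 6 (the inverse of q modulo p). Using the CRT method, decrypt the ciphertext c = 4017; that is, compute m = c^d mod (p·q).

1628

d_p = d mod (p−1) = 2147 mod 82 = 15; d_q = d mod (q−1) = 35.
m₁ = c^(d_p) mod p: c ≡ 33 (mod 83), and 33^15 mod 83 = 51.
m₂ = c^(d_q) mod q: c ≡ 40 (mod 97), and 40^35 mod 97 = 76.
h = q_inv·(m₁ − m₂) mod p = 6·(51 − 76) mod 83 = 16.
m = m₂ + h·q = 76 + 16·97 = 1628.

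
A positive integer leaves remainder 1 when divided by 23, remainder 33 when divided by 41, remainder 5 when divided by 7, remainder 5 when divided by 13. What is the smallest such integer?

77810

From k ≡ 1 (mod 23) write k = 1 + 23t. Substituting into k ≡ 33 (mod 41) gives 23t ≡ 32 (mod 41), and since 23⁻¹ ≡ 25 (mod 41), t ≡ 21. Hence k ≡ 1 + 23·21 = 484 (mod 943).
From k ≡ 484 (mod 943) write k = 484 + 943t. Substituting into k ≡ 5 (mod 7) gives 943t ≡ 4 (mod 7), and since 5⁻¹ ≡ 3 (mod 7), t ≡ 5. Hence k ≡ 484 + 943·5 = 5199 (mod 6601).
From k ≡ 5199 (mod 6601) write k = 5199 + 6601t. Substituting into k ≡ 5 (mod 13) gives 6601t ≡ 6 (mod 13), and since 10⁻¹ ≡ 4 (mod 13), t ≡ 11. Hence k ≡ 5199 + 6601·11 = 77810 (mod 85813).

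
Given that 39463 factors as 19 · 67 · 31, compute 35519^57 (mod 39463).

34921

Mod 19: 35519 ≡ 8; by Fermat, exponent reduces to 57 mod 18 = 3; 8^3 ≡ 18 (mod 19).
Mod 67: 35519 ≡ 9; 9^57 ≡ 14 (mod 67).
Mod 31: 35519 ≡ 24; by Fermat, exponent reduces to 57 mod 30 = 27; 24^27 ≡ 15 (mod 31).
Combine by CRT: x ≡ 18 (mod 19), x ≡ 14 (mod 67), x ≡ 15 (mod 31) ⇒ x ≡ 34921 (mod 39463).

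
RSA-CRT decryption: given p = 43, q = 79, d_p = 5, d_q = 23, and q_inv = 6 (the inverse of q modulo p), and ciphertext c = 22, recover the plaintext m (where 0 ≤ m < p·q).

m₁ = c^(d_p) mod p: c ≡ 22 (mod 43), and 22^5 mod 43 = 39.
m₂ = c^(d_q) mod q: c ≡ 22 (mod 79), and 22^23 mod 79 = 65.
h = q_inv·(m₁ − m₂) mod p = 6·(39 − 65) mod 43 = 16.
m = m₂ + h·q = 65 + 16·79 = 1329.

1329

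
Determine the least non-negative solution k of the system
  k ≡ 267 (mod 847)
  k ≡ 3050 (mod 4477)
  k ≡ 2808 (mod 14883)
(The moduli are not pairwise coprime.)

1565523

gcd(847, 4477) = 121 and 121 | (3050 − 267), so the pair is consistent; merging gives k ≡ 29912 (mod 31339), where 31339 = lcm(847, 4477).
gcd(31339, 14883) = 121 and 121 | (2808 − 29912), so the pair is consistent; merging gives k ≡ 1565523 (mod 3854697), where 3854697 = lcm(31339, 14883).
The solution is unique modulo lcm(847, 4477, 14883) = 3854697.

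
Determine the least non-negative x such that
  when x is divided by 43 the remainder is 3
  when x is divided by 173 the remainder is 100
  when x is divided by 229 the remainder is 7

288318

From x ≡ 3 (mod 43) write x = 3 + 43t. Substituting into x ≡ 100 (mod 173) gives 43t ≡ 97 (mod 173), and since 43⁻¹ ≡ 169 (mod 173), t ≡ 131. Hence x ≡ 3 + 43·131 = 5636 (mod 7439).
From x ≡ 5636 (mod 7439) write x = 5636 + 7439t. Substituting into x ≡ 7 (mod 229) gives 7439t ≡ 96 (mod 229), and since 111⁻¹ ≡ 196 (mod 229), t ≡ 38. Hence x ≡ 5636 + 7439·38 = 288318 (mod 1703531).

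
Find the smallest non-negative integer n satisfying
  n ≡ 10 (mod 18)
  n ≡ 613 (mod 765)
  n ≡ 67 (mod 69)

gcd(18, 765) = 9 and 9 | (613 − 10), so the pair is consistent; merging gives n ≡ 1378 (mod 1530), where 1530 = lcm(18, 765).
gcd(1530, 69) = 3 and 3 | (67 − 1378), so the pair is consistent; merging gives n ≡ 1378 (mod 35190), where 35190 = lcm(1530, 69).
The solution is unique modulo lcm(18, 765, 69) = 35190.

1378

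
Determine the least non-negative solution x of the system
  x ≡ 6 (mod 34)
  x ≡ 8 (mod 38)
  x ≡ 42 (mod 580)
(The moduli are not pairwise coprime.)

Combine the congruences pairwise.
gcd(34, 38) = 2 and 2 | (8 − 6), so the pair is consistent; merging gives x ≡ 312 (mod 646), where 646 = lcm(34, 38).
gcd(646, 580) = 2 and 2 | (42 − 312), so the pair is consistent; merging gives x ≡ 48762 (mod 187340), where 187340 = lcm(646, 580).
The solution is unique modulo lcm(34, 38, 580) = 187340.

48762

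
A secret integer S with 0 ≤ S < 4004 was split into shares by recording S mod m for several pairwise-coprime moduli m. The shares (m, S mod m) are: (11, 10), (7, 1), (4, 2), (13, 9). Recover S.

The moduli are pairwise coprime; N = 11·7·4·13 = 4004.
N/11 = 364; 364 ≡ 1 (mod 11), inverse 1.
N/7 = 572; 572 ≡ 5 (mod 7); 5·3 ≡ 1, so inverse 3.
N/4 = 1001; 1001 ≡ 1 (mod 4), inverse 1.
N/13 = 308; 308 ≡ 9 (mod 13); 9·3 ≡ 1, so inverse 3.
S ≡ 10·364·1 + 1·572·3 + 2·1001·1 + 9·308·3 = 15674.
15674 mod 4004 = 3662.

3662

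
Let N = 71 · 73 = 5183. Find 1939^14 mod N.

Mod 71: 1939 ≡ 22; 22^14 ≡ 5 (mod 71).
Mod 73: 1939 ≡ 41; 41^14 ≡ 55 (mod 73).
Combine by CRT: x ≡ 5 (mod 71), x ≡ 55 (mod 73) ⇒ x ≡ 3413 (mod 5183).

3413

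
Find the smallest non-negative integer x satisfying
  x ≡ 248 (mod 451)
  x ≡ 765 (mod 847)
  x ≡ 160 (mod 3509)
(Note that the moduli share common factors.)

828284

gcd(451, 847) = 11 and 11 | (765 − 248), so the pair is consistent; merging gives x ≡ 29563 (mod 34727), where 34727 = lcm(451, 847).
gcd(34727, 3509) = 121 and 121 | (160 − 29563), so the pair is consistent; merging gives x ≡ 828284 (mod 1007083), where 1007083 = lcm(34727, 3509).
The solution is unique modulo lcm(451, 847, 3509) = 1007083.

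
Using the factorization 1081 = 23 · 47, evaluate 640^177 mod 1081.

Mod 23: 640 ≡ 19; by Fermat, exponent reduces to 177 mod 22 = 1; 19^1 ≡ 19 (mod 23).
Mod 47: 640 ≡ 29; by Fermat, exponent reduces to 177 mod 46 = 39; 29^39 ≡ 39 (mod 47).
Combine by CRT: x ≡ 19 (mod 23), x ≡ 39 (mod 47) ⇒ x ≡ 180 (mod 1081).

180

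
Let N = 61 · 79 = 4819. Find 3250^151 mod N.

1630

Mod 61: 3250 ≡ 17; by Fermat, exponent reduces to 151 mod 60 = 31; 17^31 ≡ 44 (mod 61).
Mod 79: 3250 ≡ 11; by Fermat, exponent reduces to 151 mod 78 = 73; 11^73 ≡ 50 (mod 79).
Combine by CRT: x ≡ 44 (mod 61), x ≡ 50 (mod 79) ⇒ x ≡ 1630 (mod 4819).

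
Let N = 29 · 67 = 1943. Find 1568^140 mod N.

Mod 29: 1568 ≡ 2; since 28 | 140, by Fermat 2^140 ≡ 1 (mod 29).
Mod 67: 1568 ≡ 27; by Fermat, exponent reduces to 140 mod 66 = 8; 27^8 ≡ 9 (mod 67).
Combine by CRT: x ≡ 1 (mod 29), x ≡ 9 (mod 67) ⇒ x ≡ 813 (mod 1943).

813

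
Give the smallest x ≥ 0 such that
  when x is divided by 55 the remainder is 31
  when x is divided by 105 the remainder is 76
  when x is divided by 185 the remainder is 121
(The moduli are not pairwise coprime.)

20656

Combine the congruences pairwise.
gcd(55, 105) = 5 and 5 | (76 − 31), so the pair is consistent; merging gives x ≡ 1021 (mod 1155), where 1155 = lcm(55, 105).
gcd(1155, 185) = 5 and 5 | (121 − 1021), so the pair is consistent; merging gives x ≡ 20656 (mod 42735), where 42735 = lcm(1155, 185).
The solution is unique modulo lcm(55, 105, 185) = 42735.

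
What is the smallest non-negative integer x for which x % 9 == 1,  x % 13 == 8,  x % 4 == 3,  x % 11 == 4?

4987

Combine the congruences pairwise.
From x ≡ 1 (mod 9) write x = 1 + 9t. Substituting into x ≡ 8 (mod 13) gives 9t ≡ 7 (mod 13), and since 9⁻¹ ≡ 3 (mod 13), t ≡ 8. Hence x ≡ 1 + 9·8 = 73 (mod 117).
From x ≡ 73 (mod 117) write x = 73 + 117t. Substituting into x ≡ 3 (mod 4) gives 117t ≡ 2 (mod 4), and since 1⁻¹ ≡ 1 (mod 4), t ≡ 2. Hence x ≡ 73 + 117·2 = 307 (mod 468).
From x ≡ 307 (mod 468) write x = 307 + 468t. Substituting into x ≡ 4 (mod 11) gives 468t ≡ 5 (mod 11), and since 6⁻¹ ≡ 2 (mod 11), t ≡ 10. Hence x ≡ 307 + 468·10 = 4987 (mod 5148).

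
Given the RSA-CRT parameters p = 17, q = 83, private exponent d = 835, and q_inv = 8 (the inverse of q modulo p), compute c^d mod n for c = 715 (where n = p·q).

1055

d_p = d mod (p−1) = 835 mod 16 = 3; d_q = d mod (q−1) = 15.
m₁ = c^(d_p) mod p: c ≡ 1 (mod 17), and 1^3 mod 17 = 1.
m₂ = c^(d_q) mod q: c ≡ 51 (mod 83), and 51^15 mod 83 = 59.
h = q_inv·(m₁ − m₂) mod p = 8·(1 − 59) mod 17 = 12.
m = m₂ + h·q = 59 + 12·83 = 1055.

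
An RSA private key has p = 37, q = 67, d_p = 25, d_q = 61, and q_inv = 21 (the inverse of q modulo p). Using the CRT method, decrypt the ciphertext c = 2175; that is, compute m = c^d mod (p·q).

917

m₁ = c^(d_p) mod p: c ≡ 29 (mod 37), and 29^25 mod 37 = 29.
m₂ = c^(d_q) mod q: c ≡ 31 (mod 67), and 31^61 mod 67 = 46.
h = q_inv·(m₁ − m₂) mod p = 21·(29 − 46) mod 37 = 13.
m = m₂ + h·q = 46 + 13·67 = 917.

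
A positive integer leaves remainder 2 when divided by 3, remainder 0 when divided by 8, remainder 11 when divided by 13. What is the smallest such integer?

The moduli are pairwise coprime; N = 3·8·13 = 312.
N/3 = 104; 104 ≡ 2 (mod 3); 2·2 ≡ 1, so inverse 2.
N/8 = 39; 39 ≡ 7 (mod 8); 7·7 ≡ 1, so inverse 7.
N/13 = 24; 24 ≡ 11 (mod 13); 11·6 ≡ 1, so inverse 6.
x ≡ 2·104·2 + 0·39·7 + 11·24·6 = 2000.
2000 mod 312 = 128.

128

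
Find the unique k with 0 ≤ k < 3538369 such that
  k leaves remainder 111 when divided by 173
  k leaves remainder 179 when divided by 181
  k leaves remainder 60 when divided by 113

2080955

From k ≡ 111 (mod 173) write k = 111 + 173t. Substituting into k ≡ 179 (mod 181) gives 173t ≡ 68 (mod 181), and since 173⁻¹ ≡ 113 (mod 181), t ≡ 82. Hence k ≡ 111 + 173·82 = 14297 (mod 31313).
From k ≡ 14297 (mod 31313) write k = 14297 + 31313t. Substituting into k ≡ 60 (mod 113) gives 31313t ≡ 1 (mod 113), and since 12⁻¹ ≡ 66 (mod 113), t ≡ 66. Hence k ≡ 14297 + 31313·66 = 2080955 (mod 3538369).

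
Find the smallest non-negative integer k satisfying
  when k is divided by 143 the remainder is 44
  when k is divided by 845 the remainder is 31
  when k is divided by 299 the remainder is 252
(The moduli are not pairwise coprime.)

gcd(143, 845) = 13 and 13 | (31 − 44), so the pair is consistent; merging gives k ≡ 8481 (mod 9295), where 9295 = lcm(143, 845).
gcd(9295, 299) = 13 and 13 | (252 − 8481), so the pair is consistent; merging gives k ≡ 166496 (mod 213785), where 213785 = lcm(9295, 299).
The solution is unique modulo lcm(143, 845, 299) = 213785.

166496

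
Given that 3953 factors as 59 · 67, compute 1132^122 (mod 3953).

735

Mod 59: 1132 ≡ 11; by Fermat, exponent reduces to 122 mod 58 = 6; 11^6 ≡ 27 (mod 59).
Mod 67: 1132 ≡ 60; by Fermat, exponent reduces to 122 mod 66 = 56; 60^56 ≡ 65 (mod 67).
Combine by CRT: x ≡ 27 (mod 59), x ≡ 65 (mod 67) ⇒ x ≡ 735 (mod 3953).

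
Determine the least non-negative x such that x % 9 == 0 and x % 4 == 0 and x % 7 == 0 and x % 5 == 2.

252

Combine the congruences pairwise.
From x ≡ 0 (mod 9) write x = 0 + 9t. Substituting into x ≡ 0 (mod 4) gives 9t ≡ 0 (mod 4), and since 1⁻¹ ≡ 1 (mod 4), t ≡ 0. Hence x ≡ 0 + 9·0 = 0 (mod 36).
From x ≡ 0 (mod 36) write x = 0 + 36t. Substituting into x ≡ 0 (mod 7) gives 36t ≡ 0 (mod 7), and since 1⁻¹ ≡ 1 (mod 7), t ≡ 0. Hence x ≡ 0 + 36·0 = 0 (mod 252).
From x ≡ 0 (mod 252) write x = 0 + 252t. Substituting into x ≡ 2 (mod 5) gives 252t ≡ 2 (mod 5), and since 2⁻¹ ≡ 3 (mod 5), t ≡ 1. Hence x ≡ 0 + 252·1 = 252 (mod 1260).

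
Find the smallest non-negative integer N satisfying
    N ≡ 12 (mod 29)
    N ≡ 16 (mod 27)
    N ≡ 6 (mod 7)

The moduli are pairwise coprime; M = 29·27·7 = 5481.
M/29 = 189; 189 ≡ 15 (mod 29); 15·2 ≡ 1, so inverse 2.
M/27 = 203; 203 ≡ 14 (mod 27); 14·2 ≡ 1, so inverse 2.
M/7 = 783; 783 ≡ 6 (mod 7); 6·6 ≡ 1, so inverse 6.
N ≡ 12·189·2 + 16·203·2 + 6·783·6 = 39220.
39220 mod 5481 = 853.

853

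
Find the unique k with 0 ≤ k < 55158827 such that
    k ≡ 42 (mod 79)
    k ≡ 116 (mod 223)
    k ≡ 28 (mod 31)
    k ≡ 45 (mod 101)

Combine the congruences pairwise.
From k ≡ 42 (mod 79) write k = 42 + 79t. Substituting into k ≡ 116 (mod 223) gives 79t ≡ 74 (mod 223), and since 79⁻¹ ≡ 48 (mod 223), t ≡ 207. Hence k ≡ 42 + 79·207 = 16395 (mod 17617).
From k ≡ 16395 (mod 17617) write k = 16395 + 17617t. Substituting into k ≡ 28 (mod 31) gives 17617t ≡ 1 (mod 31), and since 9⁻¹ ≡ 7 (mod 31), t ≡ 7. Hence k ≡ 16395 + 17617·7 = 139714 (mod 546127).
From k ≡ 139714 (mod 546127) write k = 139714 + 546127t. Substituting into k ≡ 45 (mod 101) gives 546127t ≡ 14 (mod 101), and since 20⁻¹ ≡ 96 (mod 101), t ≡ 31. Hence k ≡ 139714 + 546127·31 = 17069651 (mod 55158827).

17069651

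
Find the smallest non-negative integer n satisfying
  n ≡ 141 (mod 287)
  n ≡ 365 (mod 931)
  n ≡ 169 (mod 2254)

Combine the congruences pairwise.
gcd(287, 931) = 7 and 7 | (365 − 141), so the pair is consistent; merging gives n ≡ 5020 (mod 38171), where 38171 = lcm(287, 931).
gcd(38171, 2254) = 49 and 49 | (169 − 5020), so the pair is consistent; merging gives n ≡ 1264663 (mod 1755866), where 1755866 = lcm(38171, 2254).
The solution is unique modulo lcm(287, 931, 2254) = 1755866.

1264663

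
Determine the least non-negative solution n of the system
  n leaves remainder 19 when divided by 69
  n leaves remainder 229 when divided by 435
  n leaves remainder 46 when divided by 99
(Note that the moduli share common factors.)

Combine the congruences pairwise.
gcd(69, 435) = 3 and 3 | (229 − 19), so the pair is consistent; merging gives n ≡ 5884 (mod 10005), where 10005 = lcm(69, 435).
gcd(10005, 99) = 3 and 3 | (46 − 5884), so the pair is consistent; merging gives n ≡ 175969 (mod 330165), where 330165 = lcm(10005, 99).
The solution is unique modulo lcm(69, 435, 99) = 330165.

175969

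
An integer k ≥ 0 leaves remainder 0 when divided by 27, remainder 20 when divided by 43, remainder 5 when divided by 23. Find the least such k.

From k ≡ 0 (mod 27) write k = 0 + 27t. Substituting into k ≡ 20 (mod 43) gives 27t ≡ 20 (mod 43), and since 27⁻¹ ≡ 8 (mod 43), t ≡ 31. Hence k ≡ 0 + 27·31 = 837 (mod 1161).
From k ≡ 837 (mod 1161) write k = 837 + 1161t. Substituting into k ≡ 5 (mod 23) gives 1161t ≡ 19 (mod 23), and since 11⁻¹ ≡ 21 (mod 23), t ≡ 8. Hence k ≡ 837 + 1161·8 = 10125 (mod 26703).

10125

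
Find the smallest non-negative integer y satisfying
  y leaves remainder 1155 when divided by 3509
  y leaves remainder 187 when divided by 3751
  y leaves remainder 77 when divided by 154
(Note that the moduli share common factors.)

gcd(3509, 3751) = 121 and 121 | (187 − 1155), so the pair is consistent; merging gives y ≡ 15191 (mod 108779), where 108779 = lcm(3509, 3751).
gcd(108779, 154) = 11 and 11 | (77 − 15191), so the pair is consistent; merging gives y ≡ 885423 (mod 1522906), where 1522906 = lcm(108779, 154).
The solution is unique modulo lcm(3509, 3751, 154) = 1522906.

885423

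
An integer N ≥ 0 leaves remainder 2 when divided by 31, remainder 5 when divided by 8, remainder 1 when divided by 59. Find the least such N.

From N ≡ 2 (mod 31) write N = 2 + 31t. Substituting into N ≡ 5 (mod 8) gives 31t ≡ 3 (mod 8), and since 7⁻¹ ≡ 7 (mod 8), t ≡ 5. Hence N ≡ 2 + 31·5 = 157 (mod 248).
From N ≡ 157 (mod 248) write N = 157 + 248t. Substituting into N ≡ 1 (mod 59) gives 248t ≡ 21 (mod 59), and since 12⁻¹ ≡ 5 (mod 59), t ≡ 46. Hence N ≡ 157 + 248·46 = 11565 (mod 14632).

11565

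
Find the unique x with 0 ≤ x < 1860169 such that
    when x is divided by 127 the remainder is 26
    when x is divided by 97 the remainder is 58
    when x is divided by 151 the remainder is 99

From x ≡ 26 (mod 127) write x = 26 + 127t. Substituting into x ≡ 58 (mod 97) gives 127t ≡ 32 (mod 97), and since 30⁻¹ ≡ 55 (mod 97), t ≡ 14. Hence x ≡ 26 + 127·14 = 1804 (mod 12319).
From x ≡ 1804 (mod 12319) write x = 1804 + 12319t. Substituting into x ≡ 99 (mod 151) gives 12319t ≡ 107 (mod 151), and since 88⁻¹ ≡ 139 (mod 151), t ≡ 75. Hence x ≡ 1804 + 12319·75 = 925729 (mod 1860169).

925729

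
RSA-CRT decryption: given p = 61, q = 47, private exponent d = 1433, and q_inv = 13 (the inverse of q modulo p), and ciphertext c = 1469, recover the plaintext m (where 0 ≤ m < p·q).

324

d_p = d mod (p−1) = 1433 mod 60 = 53; d_q = d mod (q−1) = 7.
m₁ = c^(d_p) mod p: c ≡ 5 (mod 61), and 5^53 mod 61 = 19.
m₂ = c^(d_q) mod q: c ≡ 12 (mod 47), and 12^7 mod 47 = 42.
h = q_inv·(m₁ − m₂) mod p = 13·(19 − 42) mod 61 = 6.
m = m₂ + h·q = 42 + 6·47 = 324.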